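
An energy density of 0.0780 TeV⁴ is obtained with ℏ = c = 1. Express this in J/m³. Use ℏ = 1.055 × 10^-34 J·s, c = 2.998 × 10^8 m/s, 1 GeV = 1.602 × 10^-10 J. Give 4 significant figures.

1.624 × 10^48 J/m³

[E]/[L]³ = [E]⁴/(ℏc)³; restore (ℏc)⁻³.
1 GeV⁴ → 1/(ℏc)³ × (1 GeV in J)⁴ = 2.082 × 10^37 J/m³.
Convert the energy scale: 0.0780 TeV⁴ = 7.80 × 10^10 GeV⁴.
Result: 7.80 × 10^10 × 2.082 × 10^37 = 1.624 × 10^48 J/m³.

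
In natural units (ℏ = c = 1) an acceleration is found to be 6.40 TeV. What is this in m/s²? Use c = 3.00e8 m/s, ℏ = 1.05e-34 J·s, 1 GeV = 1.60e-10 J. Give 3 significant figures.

Acceleration is [L]/[T]² = c·[E]/ℏ.
1 GeV → c/ℏ × (1 GeV in J) = 4.57e32 m/s².
Convert the energy scale: 6.40 TeV = 6.40e3 GeV.
Result: 6.40e3 × 4.57e32 = 2.93e36 m/s².

2.93e36 m/s²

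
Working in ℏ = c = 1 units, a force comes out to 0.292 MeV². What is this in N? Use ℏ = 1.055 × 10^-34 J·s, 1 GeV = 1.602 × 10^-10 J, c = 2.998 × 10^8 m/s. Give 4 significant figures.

Force is [E]/[L] = [E]²/(ℏc); restore (ℏc)⁻¹.
1 GeV² → 1/(ℏc) × (1 GeV in J)² = 8.114 × 10^5 N.
Convert the energy scale: 0.292 MeV² = 2.92 × 10^-7 GeV².
Result: 2.92 × 10^-7 × 8.114 × 10^5 = 0.2369 N.

0.2369 N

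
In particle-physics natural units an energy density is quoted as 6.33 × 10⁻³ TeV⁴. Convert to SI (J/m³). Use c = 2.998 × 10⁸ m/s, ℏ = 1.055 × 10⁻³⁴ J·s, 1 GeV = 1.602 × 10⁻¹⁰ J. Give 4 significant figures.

1.318 × 10⁴⁷ J/m³

[E]/[L]³ = [E]⁴/(ℏc)³; restore (ℏc)⁻³.
1 GeV⁴ → 1/(ℏc)³ × (1 GeV in J)⁴ = 2.082 × 10³⁷ J/m³.
Convert the energy scale: 6.33 × 10⁻³ TeV⁴ = 6.33 × 10⁹ GeV⁴.
Result: 6.33 × 10⁹ × 2.082 × 10³⁷ = 1.318 × 10⁴⁷ J/m³.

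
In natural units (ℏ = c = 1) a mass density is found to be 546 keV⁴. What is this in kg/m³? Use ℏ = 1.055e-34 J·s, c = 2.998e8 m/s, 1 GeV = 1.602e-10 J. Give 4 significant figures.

Mass density is [E]/(c²[L]³) = [E]⁴/(ℏ³c⁵).
1 GeV⁴ → 1/(ℏ³c⁵) × (1 GeV in J)⁴ = 2.316e20 kg/m³.
Convert the energy scale: 546 keV⁴ = 5.46e-22 GeV⁴.
Result: 5.46e-22 × 2.316e20 = 0.1265 kg/m³.

0.1265 kg/m³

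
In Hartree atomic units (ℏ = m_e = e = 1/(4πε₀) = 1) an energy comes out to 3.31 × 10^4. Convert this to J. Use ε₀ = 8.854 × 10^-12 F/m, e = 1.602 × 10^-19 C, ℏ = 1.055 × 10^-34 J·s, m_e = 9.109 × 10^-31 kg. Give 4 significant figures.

1.441 × 10^-13 J

One hartree: E_h = m_e e⁴/(4πε₀ℏ)² = 4.354 × 10^-18 J.
3.31 × 10^4 × 4.354 × 10^-18 J = 1.441 × 10^-13 J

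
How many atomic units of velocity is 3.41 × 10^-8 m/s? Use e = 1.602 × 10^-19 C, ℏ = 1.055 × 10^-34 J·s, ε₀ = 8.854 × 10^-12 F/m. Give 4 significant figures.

atomic unit of velocity: v_au = e²/(4πε₀ℏ) = 2.186 × 10^6 m/s.
3.41 × 10^-8 / 2.186 × 10^6 = 1.560 × 10^-14

1.560 × 10^-14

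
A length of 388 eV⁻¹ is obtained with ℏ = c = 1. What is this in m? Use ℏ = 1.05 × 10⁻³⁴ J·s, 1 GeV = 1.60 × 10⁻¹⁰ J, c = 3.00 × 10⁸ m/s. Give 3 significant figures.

7.64 × 10⁻⁵ m

A length is [E]⁻¹ in ℏ=c=1; restore one factor of ℏc.
1 GeV⁻¹ → ℏc × (1 GeV in J)⁻¹ = 1.97 × 10⁻¹⁶ m.
Convert the energy scale: 388 eV⁻¹ = 3.88 × 10¹¹ GeV⁻¹.
Result: 3.88 × 10¹¹ × 1.97 × 10⁻¹⁶ = 7.64 × 10⁻⁵ m.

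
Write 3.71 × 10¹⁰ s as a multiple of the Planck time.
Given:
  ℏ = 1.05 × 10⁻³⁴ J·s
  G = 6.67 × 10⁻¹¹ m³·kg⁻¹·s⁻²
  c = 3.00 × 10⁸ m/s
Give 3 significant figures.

6.91 × 10⁵³

Planck time: t_P = √(ℏG/c⁵) = 5.37 × 10⁻⁴⁴ s.
3.71 × 10¹⁰ / 5.37 × 10⁻⁴⁴ = 6.91 × 10⁵³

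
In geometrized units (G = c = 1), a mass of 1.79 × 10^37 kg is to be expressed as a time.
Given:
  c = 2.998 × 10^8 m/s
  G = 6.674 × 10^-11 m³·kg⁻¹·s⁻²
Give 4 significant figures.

44.33 s

Mass → time via G/c³.
1.79 × 10^37 kg × (G/c³) = 44.33 s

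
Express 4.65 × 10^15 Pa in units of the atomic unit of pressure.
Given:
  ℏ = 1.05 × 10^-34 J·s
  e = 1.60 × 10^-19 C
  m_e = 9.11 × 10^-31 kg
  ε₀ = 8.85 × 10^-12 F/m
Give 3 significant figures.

atomic unit of pressure: P_au = E_h/a₀³ = m_e⁴e¹⁰/((4πε₀)⁵ℏ⁸) = 3.01 × 10^13 Pa.
4.65 × 10^15 / 3.01 × 10^13 = 154

154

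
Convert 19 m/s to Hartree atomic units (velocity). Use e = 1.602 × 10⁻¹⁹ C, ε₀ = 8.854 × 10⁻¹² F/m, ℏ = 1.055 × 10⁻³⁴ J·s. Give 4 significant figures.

8.690 × 10⁻⁶

atomic unit of velocity: v_au = e²/(4πε₀ℏ) = 2.186 × 10⁶ m/s.
19 / 2.186 × 10⁶ = 8.690 × 10⁻⁶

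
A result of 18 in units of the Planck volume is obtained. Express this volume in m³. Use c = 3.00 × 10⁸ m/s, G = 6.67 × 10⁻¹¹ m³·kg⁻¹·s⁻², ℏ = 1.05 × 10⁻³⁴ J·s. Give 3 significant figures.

7.52 × 10⁻¹⁰⁴ m³

One Planck volume: V_P = (ℏG/c³)^(3/2) = 4.18 × 10⁻¹⁰⁵ m³.
18 × 4.18 × 10⁻¹⁰⁵ m³ = 7.52 × 10⁻¹⁰⁴ m³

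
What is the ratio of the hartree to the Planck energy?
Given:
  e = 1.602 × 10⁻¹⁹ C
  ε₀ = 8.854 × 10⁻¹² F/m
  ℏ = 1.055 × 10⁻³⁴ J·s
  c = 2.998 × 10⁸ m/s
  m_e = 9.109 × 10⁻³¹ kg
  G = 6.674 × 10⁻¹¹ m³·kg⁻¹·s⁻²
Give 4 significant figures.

2.225 × 10⁻²⁷

hartree: E_h = m_e e⁴/(4πε₀ℏ)² = 4.354 × 10⁻¹⁸ J
Planck energy: E_P = √(ℏc⁵/G) = 1.957 × 10⁹ J
ratio = 4.354 × 10⁻¹⁸ / 1.957 × 10⁹ = 2.225 × 10⁻²⁷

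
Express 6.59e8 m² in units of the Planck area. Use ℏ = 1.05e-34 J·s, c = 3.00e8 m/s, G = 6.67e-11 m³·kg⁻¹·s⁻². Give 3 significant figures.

2.54e78

Planck area: A_P = ℏG/c³ = 2.59e-70 m².
6.59e8 / 2.59e-70 = 2.54e78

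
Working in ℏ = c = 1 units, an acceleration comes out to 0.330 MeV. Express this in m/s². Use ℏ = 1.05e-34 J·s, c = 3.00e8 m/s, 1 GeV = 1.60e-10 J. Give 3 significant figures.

1.51e29 m/s²

Acceleration is [L]/[T]² = c·[E]/ℏ.
1 GeV → c/ℏ × (1 GeV in J) = 4.57e32 m/s².
Convert the energy scale: 0.330 MeV = 3.30e-4 GeV.
Result: 3.30e-4 × 4.57e32 = 1.51e29 m/s².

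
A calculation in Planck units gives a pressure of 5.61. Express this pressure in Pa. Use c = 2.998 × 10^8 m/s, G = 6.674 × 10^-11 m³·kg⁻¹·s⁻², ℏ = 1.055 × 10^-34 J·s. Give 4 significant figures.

2.599 × 10^114 Pa

One Planck pressure: p_P = c⁷/(ℏG²) = 4.632 × 10^113 Pa.
5.61 × 4.632 × 10^113 Pa = 2.599 × 10^114 Pa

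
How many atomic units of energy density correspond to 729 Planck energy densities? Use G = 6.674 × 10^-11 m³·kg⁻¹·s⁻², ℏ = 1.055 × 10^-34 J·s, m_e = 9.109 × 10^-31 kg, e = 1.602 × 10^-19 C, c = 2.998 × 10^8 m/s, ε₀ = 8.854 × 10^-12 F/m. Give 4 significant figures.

1.153 × 10^103

Planck energy density: u_P = c⁷/(ℏG²) = 4.632 × 10^113 J/m³
atomic unit of energy density: u_au = E_h/a₀³ = m_e⁴e¹⁰/((4πε₀)⁵ℏ⁸) = 2.929 × 10^13 J/m³
729 × 4.632 × 10^113 / 2.929 × 10^13 = 1.153 × 10^103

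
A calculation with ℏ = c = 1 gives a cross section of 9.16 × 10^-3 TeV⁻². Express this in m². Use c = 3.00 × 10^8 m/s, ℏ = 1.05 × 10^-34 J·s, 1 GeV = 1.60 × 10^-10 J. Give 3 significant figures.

Area is [L]² = [E]⁻²·(ℏc)²; restore (ℏc)².
1 GeV⁻² → (ℏc)² × (1 GeV in J)⁻² = 3.88 × 10^-32 m².
Convert the energy scale: 9.16 × 10^-3 TeV⁻² = 9.16 × 10^-9 GeV⁻².
Result: 9.16 × 10^-9 × 3.88 × 10^-32 = 3.55 × 10^-40 m².

3.55 × 10^-40 m²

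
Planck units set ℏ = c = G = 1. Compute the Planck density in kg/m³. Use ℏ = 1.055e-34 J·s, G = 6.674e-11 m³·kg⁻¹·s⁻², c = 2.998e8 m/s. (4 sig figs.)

5.154e96 kg/m³

From ℏ = c = G = 1 the density scale is ρ_P = c⁵/(ℏG²).
  = 2.422e42 / 4.699e-55
  = 5.154e96 kg/m³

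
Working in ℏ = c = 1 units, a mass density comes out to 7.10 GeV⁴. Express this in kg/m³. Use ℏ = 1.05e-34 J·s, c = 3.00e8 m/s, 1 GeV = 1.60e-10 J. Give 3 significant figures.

1.65e21 kg/m³

Mass density is [E]/(c²[L]³) = [E]⁴/(ℏ³c⁵).
1 GeV⁴ → 1/(ℏ³c⁵) × (1 GeV in J)⁴ = 2.33e20 kg/m³.
Result: 7.10 × 2.33e20 = 1.65e21 kg/m³.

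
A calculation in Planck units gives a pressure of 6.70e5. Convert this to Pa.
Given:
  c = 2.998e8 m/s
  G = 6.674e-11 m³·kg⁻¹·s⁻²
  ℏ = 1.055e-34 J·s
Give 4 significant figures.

One Planck pressure: p_P = c⁷/(ℏG²) = 4.632e113 Pa.
6.70e5 × 4.632e113 Pa = 3.104e119 Pa

3.104e119 Pa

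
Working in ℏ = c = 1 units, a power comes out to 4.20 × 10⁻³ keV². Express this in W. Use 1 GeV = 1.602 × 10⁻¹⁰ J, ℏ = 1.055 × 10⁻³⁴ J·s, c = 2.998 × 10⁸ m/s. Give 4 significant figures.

1.022 W

Power is [E]/[T] = [E]²/ℏ.
1 GeV² → 1/ℏ × (1 GeV in J)² = 2.433 × 10¹⁴ W.
Convert the energy scale: 4.20 × 10⁻³ keV² = 4.20 × 10⁻¹⁵ GeV².
Result: 4.20 × 10⁻¹⁵ × 2.433 × 10¹⁴ = 1.022 W.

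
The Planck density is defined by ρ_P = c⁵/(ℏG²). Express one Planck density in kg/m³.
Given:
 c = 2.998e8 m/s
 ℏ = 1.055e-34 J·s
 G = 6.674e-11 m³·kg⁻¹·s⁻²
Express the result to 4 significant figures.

ρ_P = c⁵/(ℏG²)
  = 2.422e42 / 4.699e-55
  = 5.154e96 kg/m³

5.154e96 kg/m³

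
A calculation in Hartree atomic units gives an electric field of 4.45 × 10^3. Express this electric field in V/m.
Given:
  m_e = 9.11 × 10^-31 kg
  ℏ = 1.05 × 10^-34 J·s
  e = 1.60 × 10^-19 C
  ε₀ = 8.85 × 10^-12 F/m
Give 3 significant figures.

2.32 × 10^15 V/m

One atomic unit of electric field: E_au = E_h/(e a₀) = m_e²e⁵/((4πε₀)³ℏ⁴) = 5.20 × 10^11 V/m.
4.45 × 10^3 × 5.20 × 10^11 V/m = 2.32 × 10^15 V/m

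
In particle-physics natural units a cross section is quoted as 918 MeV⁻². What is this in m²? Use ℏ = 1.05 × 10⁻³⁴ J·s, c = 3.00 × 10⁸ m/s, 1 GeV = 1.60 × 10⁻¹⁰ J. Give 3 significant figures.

Area is [L]² = [E]⁻²·(ℏc)²; restore (ℏc)².
1 GeV⁻² → (ℏc)² × (1 GeV in J)⁻² = 3.88 × 10⁻³² m².
Convert the energy scale: 918 MeV⁻² = 9.18 × 10⁸ GeV⁻².
Result: 9.18 × 10⁸ × 3.88 × 10⁻³² = 3.56 × 10⁻²³ m².

3.56 × 10⁻²³ m²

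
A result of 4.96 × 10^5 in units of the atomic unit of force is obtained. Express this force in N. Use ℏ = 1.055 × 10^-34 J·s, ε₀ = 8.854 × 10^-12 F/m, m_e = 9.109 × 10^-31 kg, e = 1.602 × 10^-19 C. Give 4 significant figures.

One atomic unit of force: F_au = E_h/a₀ = m_e²e⁶/((4πε₀)³ℏ⁴) = 8.220 × 10^-8 N.
4.96 × 10^5 × 8.220 × 10^-8 N = 0.04077 N

0.04077 N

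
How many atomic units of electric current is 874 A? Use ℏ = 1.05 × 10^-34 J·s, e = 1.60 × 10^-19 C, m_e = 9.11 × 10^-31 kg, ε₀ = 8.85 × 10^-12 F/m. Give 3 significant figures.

1.31 × 10^5

atomic unit of electric current: I_au = e E_h/ℏ = m_e e⁵/((4πε₀)²ℏ³) = 6.67 × 10^-3 A.
874 / 6.67 × 10^-3 = 1.31 × 10^5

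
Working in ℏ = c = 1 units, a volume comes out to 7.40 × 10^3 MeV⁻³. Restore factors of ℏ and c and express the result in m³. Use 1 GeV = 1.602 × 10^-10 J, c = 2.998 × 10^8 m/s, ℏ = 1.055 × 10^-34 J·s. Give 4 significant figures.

Volume is [L]³ = [E]⁻³·(ℏc)³.
1 GeV⁻³ → (ℏc)³ × (1 GeV in J)⁻³ = 7.696 × 10^-48 m³.
Convert the energy scale: 7.40 × 10^3 MeV⁻³ = 7.40 × 10^12 GeV⁻³.
Result: 7.40 × 10^12 × 7.696 × 10^-48 = 5.695 × 10^-35 m³.

5.695 × 10^-35 m³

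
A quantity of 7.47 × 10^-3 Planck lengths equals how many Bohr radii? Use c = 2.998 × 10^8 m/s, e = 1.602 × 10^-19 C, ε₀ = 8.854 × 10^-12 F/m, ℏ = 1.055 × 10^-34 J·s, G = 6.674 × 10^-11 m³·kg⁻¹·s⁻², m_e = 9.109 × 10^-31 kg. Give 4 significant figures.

2.279 × 10^-27

Planck length: ℓ_P = √(ℏG/c³) = 1.616 × 10^-35 m
Bohr radius: a₀ = 4πε₀ℏ²/(m_e e²) = 5.297 × 10^-11 m
7.47 × 10^-3 × 1.616 × 10^-35 / 5.297 × 10^-11 = 2.279 × 10^-27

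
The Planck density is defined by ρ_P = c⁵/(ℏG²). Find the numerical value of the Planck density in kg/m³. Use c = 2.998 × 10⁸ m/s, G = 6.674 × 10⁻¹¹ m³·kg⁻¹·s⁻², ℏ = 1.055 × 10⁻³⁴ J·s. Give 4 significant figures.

ρ_P = c⁵/(ℏG²)
  = 2.422 × 10⁴² / 4.699 × 10⁻⁵⁵
  = 5.154 × 10⁹⁶ kg/m³

5.154 × 10⁹⁶ kg/m³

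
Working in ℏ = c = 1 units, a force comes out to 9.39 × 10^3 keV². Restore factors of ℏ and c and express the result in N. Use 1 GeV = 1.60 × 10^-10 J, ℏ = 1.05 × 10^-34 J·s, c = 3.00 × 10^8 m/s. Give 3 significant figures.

Force is [E]/[L] = [E]²/(ℏc); restore (ℏc)⁻¹.
1 GeV² → 1/(ℏc) × (1 GeV in J)² = 8.13 × 10^5 N.
Convert the energy scale: 9.39 × 10^3 keV² = 9.39 × 10^-9 GeV².
Result: 9.39 × 10^-9 × 8.13 × 10^5 = 7.63 × 10^-3 N.

7.63 × 10^-3 N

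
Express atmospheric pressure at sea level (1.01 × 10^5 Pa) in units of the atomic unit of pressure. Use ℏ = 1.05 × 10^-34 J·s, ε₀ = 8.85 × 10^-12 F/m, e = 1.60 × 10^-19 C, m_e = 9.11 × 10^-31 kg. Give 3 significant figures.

atomic unit of pressure: P_au = E_h/a₀³ = m_e⁴e¹⁰/((4πε₀)⁵ℏ⁸) = 3.01 × 10^13 Pa.
1.01 × 10^5 / 3.01 × 10^13 = 3.35 × 10^-9

3.35 × 10^-9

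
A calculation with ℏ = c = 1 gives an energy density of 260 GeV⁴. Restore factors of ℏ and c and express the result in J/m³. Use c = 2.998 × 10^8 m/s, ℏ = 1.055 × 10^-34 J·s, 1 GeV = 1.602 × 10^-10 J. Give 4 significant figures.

[E]/[L]³ = [E]⁴/(ℏc)³; restore (ℏc)⁻³.
1 GeV⁴ → 1/(ℏc)³ × (1 GeV in J)⁴ = 2.082 × 10^37 J/m³.
Result: 260 × 2.082 × 10^37 = 5.412 × 10^39 J/m³.

5.412 × 10^39 J/m³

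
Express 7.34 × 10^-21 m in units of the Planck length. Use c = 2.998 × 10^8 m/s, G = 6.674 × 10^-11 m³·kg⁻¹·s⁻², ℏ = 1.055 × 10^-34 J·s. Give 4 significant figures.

4.541 × 10^14

Planck length: ℓ_P = √(ℏG/c³) = 1.616 × 10^-35 m.
7.34 × 10^-21 / 1.616 × 10^-35 = 4.541 × 10^14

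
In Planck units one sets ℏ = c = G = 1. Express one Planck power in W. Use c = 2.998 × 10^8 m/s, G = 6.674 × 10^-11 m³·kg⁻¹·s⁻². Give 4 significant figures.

3.629 × 10^52 W

P_P = c⁵/G
  = 2.422 × 10^42 / 6.674 × 10^-11
  = 3.629 × 10^52 W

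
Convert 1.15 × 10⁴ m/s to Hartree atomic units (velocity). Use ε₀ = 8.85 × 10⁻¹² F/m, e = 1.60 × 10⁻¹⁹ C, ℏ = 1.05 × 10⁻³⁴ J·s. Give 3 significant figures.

atomic unit of velocity: v_au = e²/(4πε₀ℏ) = 2.19 × 10⁶ m/s.
1.15 × 10⁴ / 2.19 × 10⁶ = 5.25 × 10⁻³

5.25 × 10⁻³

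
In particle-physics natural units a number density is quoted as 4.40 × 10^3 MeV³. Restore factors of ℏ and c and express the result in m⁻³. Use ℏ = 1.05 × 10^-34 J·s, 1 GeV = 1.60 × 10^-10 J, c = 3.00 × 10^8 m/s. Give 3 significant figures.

5.77 × 10^41 m⁻³

Number density is [L]⁻³ = [E]³/(ℏc)³.
1 GeV³ → 1/(ℏc)³ × (1 GeV in J)³ = 1.31 × 10^47 m⁻³.
Convert the energy scale: 4.40 × 10^3 MeV³ = 4.40 × 10^-6 GeV³.
Result: 4.40 × 10^-6 × 1.31 × 10^47 = 5.77 × 10^41 m⁻³.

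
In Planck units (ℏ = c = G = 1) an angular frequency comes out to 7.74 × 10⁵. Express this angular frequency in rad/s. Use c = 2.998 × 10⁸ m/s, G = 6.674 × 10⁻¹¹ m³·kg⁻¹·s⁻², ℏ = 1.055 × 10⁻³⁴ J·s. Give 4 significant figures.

1.435 × 10⁴⁹ rad/s

One Planck angular frequency: ω_P = √(c⁵/(ℏG)) = 1.855 × 10⁴³ rad/s.
7.74 × 10⁵ × 1.855 × 10⁴³ rad/s = 1.435 × 10⁴⁹ rad/s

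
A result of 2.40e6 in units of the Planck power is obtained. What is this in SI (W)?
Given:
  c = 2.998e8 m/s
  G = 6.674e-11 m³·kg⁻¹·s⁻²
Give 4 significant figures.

8.709e58 W

One Planck power: P_P = c⁵/G = 3.629e52 W.
2.40e6 × 3.629e52 W = 8.709e58 W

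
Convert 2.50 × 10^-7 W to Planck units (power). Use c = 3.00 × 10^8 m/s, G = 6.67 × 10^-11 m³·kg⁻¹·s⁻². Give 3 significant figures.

Planck power: P_P = c⁵/G = 3.64 × 10^52 W.
2.50 × 10^-7 / 3.64 × 10^52 = 6.86 × 10^-60

6.86 × 10^-60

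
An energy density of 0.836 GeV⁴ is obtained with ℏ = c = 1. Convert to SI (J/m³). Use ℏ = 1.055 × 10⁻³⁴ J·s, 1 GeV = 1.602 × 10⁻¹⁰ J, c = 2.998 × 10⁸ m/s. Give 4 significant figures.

1.740 × 10³⁷ J/m³

[E]/[L]³ = [E]⁴/(ℏc)³; restore (ℏc)⁻³.
1 GeV⁴ → 1/(ℏc)³ × (1 GeV in J)⁴ = 2.082 × 10³⁷ J/m³.
Result: 0.836 × 2.082 × 10³⁷ = 1.740 × 10³⁷ J/m³.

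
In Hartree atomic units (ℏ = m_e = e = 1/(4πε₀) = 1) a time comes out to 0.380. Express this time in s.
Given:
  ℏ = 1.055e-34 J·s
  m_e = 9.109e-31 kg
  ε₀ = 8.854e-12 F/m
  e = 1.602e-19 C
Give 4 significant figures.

9.207e-18 s

One atomic unit of time: τ_au = (4πε₀)²ℏ³/(m_e e⁴) = 2.423e-17 s.
0.380 × 2.423e-17 s = 9.207e-18 s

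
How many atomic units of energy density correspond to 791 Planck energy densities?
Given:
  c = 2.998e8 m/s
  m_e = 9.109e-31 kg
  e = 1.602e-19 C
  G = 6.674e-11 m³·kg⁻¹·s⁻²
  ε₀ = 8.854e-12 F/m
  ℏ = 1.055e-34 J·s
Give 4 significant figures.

1.251e103

Planck energy density: u_P = c⁷/(ℏG²) = 4.632e113 J/m³
atomic unit of energy density: u_au = E_h/a₀³ = m_e⁴e¹⁰/((4πε₀)⁵ℏ⁸) = 2.929e13 J/m³
791 × 4.632e113 / 2.929e13 = 1.251e103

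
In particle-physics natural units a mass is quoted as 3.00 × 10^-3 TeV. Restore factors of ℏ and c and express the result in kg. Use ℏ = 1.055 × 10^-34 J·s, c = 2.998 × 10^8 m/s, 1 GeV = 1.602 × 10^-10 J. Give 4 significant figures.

5.347 × 10^-27 kg

Mass is [E]/c²; divide by c².
1 GeV → 1/c² × (1 GeV in J) = 1.782 × 10^-27 kg.
Convert the energy scale: 3.00 × 10^-3 TeV = 3 GeV.
Result: 3 × 1.782 × 10^-27 = 5.347 × 10^-27 kg.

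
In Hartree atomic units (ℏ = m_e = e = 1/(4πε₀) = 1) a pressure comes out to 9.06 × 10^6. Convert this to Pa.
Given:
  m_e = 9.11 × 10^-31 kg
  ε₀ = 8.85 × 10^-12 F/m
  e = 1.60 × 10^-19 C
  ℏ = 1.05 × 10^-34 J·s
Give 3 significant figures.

One atomic unit of pressure: P_au = E_h/a₀³ = m_e⁴e¹⁰/((4πε₀)⁵ℏ⁸) = 3.01 × 10^13 Pa.
9.06 × 10^6 × 3.01 × 10^13 Pa = 2.73 × 10^20 Pa

2.73 × 10^20 Pa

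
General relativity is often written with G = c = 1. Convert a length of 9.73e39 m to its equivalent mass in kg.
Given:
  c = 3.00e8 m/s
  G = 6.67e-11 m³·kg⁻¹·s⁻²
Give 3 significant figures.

Length → mass via c²/G.
9.73e39 m × (c²/G) = 1.31e67 kg

1.31e67 kg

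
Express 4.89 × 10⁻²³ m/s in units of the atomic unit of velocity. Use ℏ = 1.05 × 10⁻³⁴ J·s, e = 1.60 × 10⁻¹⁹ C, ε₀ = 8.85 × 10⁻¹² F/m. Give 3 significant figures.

atomic unit of velocity: v_au = e²/(4πε₀ℏ) = 2.19 × 10⁶ m/s.
4.89 × 10⁻²³ / 2.19 × 10⁶ = 2.23 × 10⁻²⁹

2.23 × 10⁻²⁹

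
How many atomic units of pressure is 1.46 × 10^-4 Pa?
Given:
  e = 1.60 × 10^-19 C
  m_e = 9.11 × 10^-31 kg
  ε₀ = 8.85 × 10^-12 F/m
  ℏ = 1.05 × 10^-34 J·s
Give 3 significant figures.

4.85 × 10^-18

atomic unit of pressure: P_au = E_h/a₀³ = m_e⁴e¹⁰/((4πε₀)⁵ℏ⁸) = 3.01 × 10^13 Pa.
1.46 × 10^-4 / 3.01 × 10^13 = 4.85 × 10^-18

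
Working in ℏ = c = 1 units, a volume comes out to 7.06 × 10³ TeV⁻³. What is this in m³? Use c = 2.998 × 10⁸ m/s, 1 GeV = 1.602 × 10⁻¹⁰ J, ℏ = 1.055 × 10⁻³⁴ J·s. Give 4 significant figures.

5.433 × 10⁻⁵³ m³

Volume is [L]³ = [E]⁻³·(ℏc)³.
1 GeV⁻³ → (ℏc)³ × (1 GeV in J)⁻³ = 7.696 × 10⁻⁴⁸ m³.
Convert the energy scale: 7.06 × 10³ TeV⁻³ = 7.06 × 10⁻⁶ GeV⁻³.
Result: 7.06 × 10⁻⁶ × 7.696 × 10⁻⁴⁸ = 5.433 × 10⁻⁵³ m³.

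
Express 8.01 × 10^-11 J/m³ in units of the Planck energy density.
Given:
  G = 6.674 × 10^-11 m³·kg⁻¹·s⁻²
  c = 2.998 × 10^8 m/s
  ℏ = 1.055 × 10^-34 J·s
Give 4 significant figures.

1.729 × 10^-124

Planck energy density: u_P = c⁷/(ℏG²) = 4.632 × 10^113 J/m³.
8.01 × 10^-11 / 4.632 × 10^113 = 1.729 × 10^-124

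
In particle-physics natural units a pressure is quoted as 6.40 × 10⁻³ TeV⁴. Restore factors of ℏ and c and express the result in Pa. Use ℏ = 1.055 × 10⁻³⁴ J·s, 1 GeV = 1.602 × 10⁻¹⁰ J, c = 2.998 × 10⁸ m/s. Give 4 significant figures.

1.332 × 10⁴⁷ Pa

Pressure is [E]/[L]³ = [E]⁴/(ℏc)³.
1 GeV⁴ → 1/(ℏc)³ × (1 GeV in J)⁴ = 2.082 × 10³⁷ Pa.
Convert the energy scale: 6.40 × 10⁻³ TeV⁴ = 6.40 × 10⁹ GeV⁴.
Result: 6.40 × 10⁹ × 2.082 × 10³⁷ = 1.332 × 10⁴⁷ Pa.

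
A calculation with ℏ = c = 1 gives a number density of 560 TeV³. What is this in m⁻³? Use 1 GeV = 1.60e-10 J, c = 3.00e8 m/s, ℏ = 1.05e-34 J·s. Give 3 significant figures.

7.34e58 m⁻³

Number density is [L]⁻³ = [E]³/(ℏc)³.
1 GeV³ → 1/(ℏc)³ × (1 GeV in J)³ = 1.31e47 m⁻³.
Convert the energy scale: 560 TeV³ = 5.60e11 GeV³.
Result: 5.60e11 × 1.31e47 = 7.34e58 m⁻³.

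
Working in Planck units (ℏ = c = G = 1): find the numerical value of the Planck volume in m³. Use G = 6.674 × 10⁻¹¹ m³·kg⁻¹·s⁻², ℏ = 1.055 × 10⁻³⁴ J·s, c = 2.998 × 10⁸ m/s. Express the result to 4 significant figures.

Dimensional analysis gives V_P = (ℏG/c³)^(3/2).
  = √(1.784 × 10⁻²⁰⁹)
  = 4.224 × 10⁻¹⁰⁵ m³

4.224 × 10⁻¹⁰⁵ m³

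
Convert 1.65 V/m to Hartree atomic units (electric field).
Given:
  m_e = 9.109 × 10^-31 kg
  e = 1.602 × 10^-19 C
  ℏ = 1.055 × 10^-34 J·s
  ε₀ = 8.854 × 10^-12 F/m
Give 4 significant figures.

atomic unit of electric field: E_au = E_h/(e a₀) = m_e²e⁵/((4πε₀)³ℏ⁴) = 5.131 × 10^11 V/m.
1.65 / 5.131 × 10^11 = 3.216 × 10^-12

3.216 × 10^-12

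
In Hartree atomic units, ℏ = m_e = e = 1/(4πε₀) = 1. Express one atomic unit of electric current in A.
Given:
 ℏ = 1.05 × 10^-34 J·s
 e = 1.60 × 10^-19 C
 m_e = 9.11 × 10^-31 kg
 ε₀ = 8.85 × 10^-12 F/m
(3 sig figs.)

The unique combination of the constants set to 1 with dimensions of current is I_au = e E_h/ℏ = m_e e⁵/((4πε₀)²ℏ³).
E_h = 4.38 × 10^-18 J
e·E_h/ℏ = 6.67 × 10^-3 A

6.67 × 10^-3 A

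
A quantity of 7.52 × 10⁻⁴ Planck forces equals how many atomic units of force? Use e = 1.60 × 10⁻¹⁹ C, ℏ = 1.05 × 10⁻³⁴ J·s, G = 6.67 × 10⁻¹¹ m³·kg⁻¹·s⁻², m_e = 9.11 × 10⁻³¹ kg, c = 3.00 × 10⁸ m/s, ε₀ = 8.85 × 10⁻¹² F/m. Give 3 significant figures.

Planck force: F_P = c⁴/G = 1.21 × 10⁴⁴ N
atomic unit of force: F_au = E_h/a₀ = m_e²e⁶/((4πε₀)³ℏ⁴) = 8.33 × 10⁻⁸ N
7.52 × 10⁻⁴ × 1.21 × 10⁴⁴ / 8.33 × 10⁻⁸ = 1.10 × 10⁴⁸

1.10 × 10⁴⁸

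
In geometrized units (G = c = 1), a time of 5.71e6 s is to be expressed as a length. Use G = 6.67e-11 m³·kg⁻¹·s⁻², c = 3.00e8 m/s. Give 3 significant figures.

Time → length via c.
5.71e6 s × (c) = 1.71e15 m

1.71e15 m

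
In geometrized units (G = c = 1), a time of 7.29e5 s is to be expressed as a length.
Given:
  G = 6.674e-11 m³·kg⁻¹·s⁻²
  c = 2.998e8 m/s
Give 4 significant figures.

Time → length via c.
7.29e5 s × (c) = 2.186e14 m

2.186e14 m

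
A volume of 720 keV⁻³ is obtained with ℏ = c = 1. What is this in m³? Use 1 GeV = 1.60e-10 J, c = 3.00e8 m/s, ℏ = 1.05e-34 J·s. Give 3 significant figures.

5.49e-27 m³

Volume is [L]³ = [E]⁻³·(ℏc)³.
1 GeV⁻³ → (ℏc)³ × (1 GeV in J)⁻³ = 7.63e-48 m³.
Convert the energy scale: 720 keV⁻³ = 7.20e20 GeV⁻³.
Result: 7.20e20 × 7.63e-48 = 5.49e-27 m³.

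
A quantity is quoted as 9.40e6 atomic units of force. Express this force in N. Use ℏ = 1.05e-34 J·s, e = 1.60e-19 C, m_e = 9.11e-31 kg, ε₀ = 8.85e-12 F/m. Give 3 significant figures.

0.783 N

One atomic unit of force: F_au = E_h/a₀ = m_e²e⁶/((4πε₀)³ℏ⁴) = 8.33e-8 N.
9.40e6 × 8.33e-8 N = 0.783 N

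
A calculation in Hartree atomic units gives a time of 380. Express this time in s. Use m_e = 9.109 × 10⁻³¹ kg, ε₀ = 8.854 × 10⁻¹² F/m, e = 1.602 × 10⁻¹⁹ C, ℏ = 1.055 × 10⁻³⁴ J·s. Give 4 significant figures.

9.207 × 10⁻¹⁵ s

One atomic unit of time: τ_au = (4πε₀)²ℏ³/(m_e e⁴) = 2.423 × 10⁻¹⁷ s.
380 × 2.423 × 10⁻¹⁷ s = 9.207 × 10⁻¹⁵ s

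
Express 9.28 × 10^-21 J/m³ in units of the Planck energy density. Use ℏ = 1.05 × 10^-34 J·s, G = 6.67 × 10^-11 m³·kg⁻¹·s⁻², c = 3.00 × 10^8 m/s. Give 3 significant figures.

Planck energy density: u_P = c⁷/(ℏG²) = 4.68 × 10^113 J/m³.
9.28 × 10^-21 / 4.68 × 10^113 = 1.98 × 10^-134

1.98 × 10^-134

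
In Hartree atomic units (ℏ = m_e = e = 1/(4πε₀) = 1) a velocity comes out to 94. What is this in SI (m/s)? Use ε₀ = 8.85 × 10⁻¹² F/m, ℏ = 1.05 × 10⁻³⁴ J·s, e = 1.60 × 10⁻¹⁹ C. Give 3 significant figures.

2.06 × 10⁸ m/s

One atomic unit of velocity: v_au = e²/(4πε₀ℏ) = 2.19 × 10⁶ m/s.
94 × 2.19 × 10⁶ m/s = 2.06 × 10⁸ m/s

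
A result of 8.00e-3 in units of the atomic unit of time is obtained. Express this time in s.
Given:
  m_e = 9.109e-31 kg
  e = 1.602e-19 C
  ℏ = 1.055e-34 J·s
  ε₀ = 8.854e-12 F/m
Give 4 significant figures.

1.938e-19 s

One atomic unit of time: τ_au = (4πε₀)²ℏ³/(m_e e⁴) = 2.423e-17 s.
8.00e-3 × 2.423e-17 s = 1.938e-19 s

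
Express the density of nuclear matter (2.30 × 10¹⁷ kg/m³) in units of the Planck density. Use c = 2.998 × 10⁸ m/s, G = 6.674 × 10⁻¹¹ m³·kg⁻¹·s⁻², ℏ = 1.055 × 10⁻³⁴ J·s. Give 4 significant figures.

Planck density: ρ_P = c⁵/(ℏG²) = 5.154 × 10⁹⁶ kg/m³.
2.30 × 10¹⁷ / 5.154 × 10⁹⁶ = 4.463 × 10⁻⁸⁰

4.463 × 10⁻⁸⁰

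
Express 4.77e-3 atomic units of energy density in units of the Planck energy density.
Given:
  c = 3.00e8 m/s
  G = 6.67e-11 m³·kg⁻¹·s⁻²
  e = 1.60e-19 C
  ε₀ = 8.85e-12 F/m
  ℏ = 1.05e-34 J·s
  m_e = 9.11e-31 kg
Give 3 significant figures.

3.07e-103

atomic unit of energy density: u_au = E_h/a₀³ = m_e⁴e¹⁰/((4πε₀)⁵ℏ⁸) = 3.01e13 J/m³
Planck energy density: u_P = c⁷/(ℏG²) = 4.68e113 J/m³
4.77e-3 × 3.01e13 / 4.68e113 = 3.07e-103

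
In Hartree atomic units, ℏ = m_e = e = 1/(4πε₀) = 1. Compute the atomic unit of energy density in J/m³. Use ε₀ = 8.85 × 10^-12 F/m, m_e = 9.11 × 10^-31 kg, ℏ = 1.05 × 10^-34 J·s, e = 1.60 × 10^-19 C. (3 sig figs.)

The unique combination of the constants set to 1 with dimensions of energy density is u_au = E_h/a₀³ = m_e⁴e¹⁰/((4πε₀)⁵ℏ⁸).
E_h = 4.38 × 10^-18 J
a₀ = 5.26 × 10^-11 m
E_h/a₀³ = 3.01 × 10^13 J/m³

3.01 × 10^13 J/m³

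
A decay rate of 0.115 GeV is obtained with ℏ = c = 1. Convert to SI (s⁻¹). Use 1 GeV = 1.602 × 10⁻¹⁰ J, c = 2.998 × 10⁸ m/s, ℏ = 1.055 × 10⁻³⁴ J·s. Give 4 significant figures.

1.746 × 10²³ s⁻¹

A rate is [E]/ℏ; divide by ℏ.
1 GeV → 1/ℏ × (1 GeV in J) = 1.518 × 10²⁴ s⁻¹.
Result: 0.115 × 1.518 × 10²⁴ = 1.746 × 10²³ s⁻¹.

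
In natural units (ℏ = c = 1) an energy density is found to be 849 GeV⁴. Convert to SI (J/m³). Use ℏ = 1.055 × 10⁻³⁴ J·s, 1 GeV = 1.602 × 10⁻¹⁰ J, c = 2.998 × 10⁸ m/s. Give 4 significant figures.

[E]/[L]³ = [E]⁴/(ℏc)³; restore (ℏc)⁻³.
1 GeV⁴ → 1/(ℏc)³ × (1 GeV in J)⁴ = 2.082 × 10³⁷ J/m³.
Result: 849 × 2.082 × 10³⁷ = 1.767 × 10⁴⁰ J/m³.

1.767 × 10⁴⁰ J/m³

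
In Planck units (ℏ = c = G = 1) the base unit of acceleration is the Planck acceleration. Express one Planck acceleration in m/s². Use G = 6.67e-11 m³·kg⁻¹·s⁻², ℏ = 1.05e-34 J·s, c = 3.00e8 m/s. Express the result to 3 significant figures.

a_P = √(c⁷/(ℏG))
  = √(3.12e103)
  = 5.59e51 m/s²

5.59e51 m/s²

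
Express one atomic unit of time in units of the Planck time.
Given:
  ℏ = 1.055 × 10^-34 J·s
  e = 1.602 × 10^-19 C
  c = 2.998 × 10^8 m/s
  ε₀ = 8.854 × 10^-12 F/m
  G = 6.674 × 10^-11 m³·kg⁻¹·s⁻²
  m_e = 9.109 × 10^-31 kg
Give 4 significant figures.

atomic unit of time: τ_au = (4πε₀)²ℏ³/(m_e e⁴) = 2.423 × 10^-17 s
Planck time: t_P = √(ℏG/c⁵) = 5.392 × 10^-44 s
ratio = 2.423 × 10^-17 / 5.392 × 10^-44 = 4.494 × 10^26

4.494 × 10^26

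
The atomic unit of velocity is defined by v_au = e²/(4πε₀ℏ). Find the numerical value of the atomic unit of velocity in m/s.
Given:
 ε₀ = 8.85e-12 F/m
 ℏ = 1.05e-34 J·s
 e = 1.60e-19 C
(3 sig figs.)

2.19e6 m/s

v_au = e²/(4πε₀ℏ)
  = 2.56e-38 / 1.17e-44
  = 2.19e6 m/s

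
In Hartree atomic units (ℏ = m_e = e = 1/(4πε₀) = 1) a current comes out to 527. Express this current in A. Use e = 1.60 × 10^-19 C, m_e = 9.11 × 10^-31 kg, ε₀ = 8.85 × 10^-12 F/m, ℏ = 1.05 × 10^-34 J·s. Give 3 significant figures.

One atomic unit of electric current: I_au = e E_h/ℏ = m_e e⁵/((4πε₀)²ℏ³) = 6.67 × 10^-3 A.
527 × 6.67 × 10^-3 A = 3.52 A

3.52 A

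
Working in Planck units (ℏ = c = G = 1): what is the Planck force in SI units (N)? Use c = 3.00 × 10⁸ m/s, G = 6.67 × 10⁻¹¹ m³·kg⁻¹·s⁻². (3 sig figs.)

The unique combination of the constants set to 1 with dimensions of force is F_P = c⁴/G.
  = 8.10 × 10³³ / 6.67 × 10⁻¹¹
  = 1.21 × 10⁴⁴ N

1.21 × 10⁴⁴ N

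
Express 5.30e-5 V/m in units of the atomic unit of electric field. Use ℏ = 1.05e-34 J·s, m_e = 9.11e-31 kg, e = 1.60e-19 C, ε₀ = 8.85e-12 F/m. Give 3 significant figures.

1.02e-16

atomic unit of electric field: E_au = E_h/(e a₀) = m_e²e⁵/((4πε₀)³ℏ⁴) = 5.20e11 V/m.
5.30e-5 / 5.20e11 = 1.02e-16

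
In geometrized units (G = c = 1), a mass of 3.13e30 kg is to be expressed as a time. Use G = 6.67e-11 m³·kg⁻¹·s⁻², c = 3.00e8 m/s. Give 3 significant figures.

Mass → time via G/c³.
3.13e30 kg × (G/c³) = 7.73e-6 s

7.73e-6 s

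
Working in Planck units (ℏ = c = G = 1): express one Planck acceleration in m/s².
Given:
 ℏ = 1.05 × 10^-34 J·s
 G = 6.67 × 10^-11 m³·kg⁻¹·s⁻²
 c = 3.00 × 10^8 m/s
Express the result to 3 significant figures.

Dimensional analysis gives a_P = √(c⁷/(ℏG)).
  = √(3.12 × 10^103)
  = 5.59 × 10^51 m/s²

5.59 × 10^51 m/s²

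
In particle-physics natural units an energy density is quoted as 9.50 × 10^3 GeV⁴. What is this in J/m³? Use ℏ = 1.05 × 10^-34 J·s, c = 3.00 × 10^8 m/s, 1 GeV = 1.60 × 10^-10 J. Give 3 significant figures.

1.99 × 10^41 J/m³

[E]/[L]³ = [E]⁴/(ℏc)³; restore (ℏc)⁻³.
1 GeV⁴ → 1/(ℏc)³ × (1 GeV in J)⁴ = 2.10 × 10^37 J/m³.
Result: 9.50 × 10^3 × 2.10 × 10^37 = 1.99 × 10^41 J/m³.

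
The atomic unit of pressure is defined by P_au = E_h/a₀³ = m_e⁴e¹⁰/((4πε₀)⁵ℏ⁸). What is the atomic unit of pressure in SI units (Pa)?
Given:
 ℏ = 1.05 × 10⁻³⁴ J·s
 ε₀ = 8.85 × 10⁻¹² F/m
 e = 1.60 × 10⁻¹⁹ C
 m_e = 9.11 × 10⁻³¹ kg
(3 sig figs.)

P_au = E_h/a₀³ = m_e⁴e¹⁰/((4πε₀)⁵ℏ⁸)
E_h = 4.38 × 10⁻¹⁸ J
a₀ = 5.26 × 10⁻¹¹ m
E_h/a₀³ = 3.01 × 10¹³ Pa

3.01 × 10¹³ Pa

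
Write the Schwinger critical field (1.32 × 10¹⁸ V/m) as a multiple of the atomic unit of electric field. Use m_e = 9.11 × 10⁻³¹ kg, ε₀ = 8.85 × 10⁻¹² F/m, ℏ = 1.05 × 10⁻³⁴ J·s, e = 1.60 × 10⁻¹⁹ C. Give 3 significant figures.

atomic unit of electric field: E_au = E_h/(e a₀) = m_e²e⁵/((4πε₀)³ℏ⁴) = 5.20 × 10¹¹ V/m.
1.32 × 10¹⁸ / 5.20 × 10¹¹ = 2.54 × 10⁶

2.54 × 10⁶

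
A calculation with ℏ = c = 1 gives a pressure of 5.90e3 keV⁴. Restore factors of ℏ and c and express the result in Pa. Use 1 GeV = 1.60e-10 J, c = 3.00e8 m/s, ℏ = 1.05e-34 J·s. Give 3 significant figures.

1.24e17 Pa

Pressure is [E]/[L]³ = [E]⁴/(ℏc)³.
1 GeV⁴ → 1/(ℏc)³ × (1 GeV in J)⁴ = 2.10e37 Pa.
Convert the energy scale: 5.90e3 keV⁴ = 5.90e-21 GeV⁴.
Result: 5.90e-21 × 2.10e37 = 1.24e17 Pa.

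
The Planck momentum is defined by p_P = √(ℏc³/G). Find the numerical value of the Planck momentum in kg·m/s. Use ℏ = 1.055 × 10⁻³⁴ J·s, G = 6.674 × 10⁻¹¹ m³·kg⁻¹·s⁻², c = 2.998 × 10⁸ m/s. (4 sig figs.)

6.527 kg·m/s

p_P = √(ℏc³/G)
  = √(42.60)
  = 6.527 kg·m/s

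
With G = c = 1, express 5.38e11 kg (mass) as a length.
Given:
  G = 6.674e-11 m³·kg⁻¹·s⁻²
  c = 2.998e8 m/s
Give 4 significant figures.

3.995e-16 m

In G = c = 1 units mass has dimensions of length; the conversion factor is G/c².
5.38e11 kg × (G/c²) = 3.995e-16 m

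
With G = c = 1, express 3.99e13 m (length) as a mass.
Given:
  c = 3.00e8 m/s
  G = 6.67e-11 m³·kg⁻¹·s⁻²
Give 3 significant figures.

5.38e40 kg

Length → mass via c²/G.
3.99e13 m × (c²/G) = 5.38e40 kg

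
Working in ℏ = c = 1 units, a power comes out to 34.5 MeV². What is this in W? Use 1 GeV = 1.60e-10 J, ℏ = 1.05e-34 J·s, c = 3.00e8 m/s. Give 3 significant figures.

8.41e9 W

Power is [E]/[T] = [E]²/ℏ.
1 GeV² → 1/ℏ × (1 GeV in J)² = 2.44e14 W.
Convert the energy scale: 34.5 MeV² = 3.45e-5 GeV².
Result: 3.45e-5 × 2.44e14 = 8.41e9 W.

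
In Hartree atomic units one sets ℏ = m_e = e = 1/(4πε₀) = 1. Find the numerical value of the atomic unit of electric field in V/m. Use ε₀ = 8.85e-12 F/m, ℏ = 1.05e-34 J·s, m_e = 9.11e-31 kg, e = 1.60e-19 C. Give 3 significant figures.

E_au = E_h/(e a₀) = m_e²e⁵/((4πε₀)³ℏ⁴)
E_h = 4.38e-18 J
a₀ = 5.26e-11 m
E_h/(e·a₀) = 5.20e11 V/m

5.20e11 V/m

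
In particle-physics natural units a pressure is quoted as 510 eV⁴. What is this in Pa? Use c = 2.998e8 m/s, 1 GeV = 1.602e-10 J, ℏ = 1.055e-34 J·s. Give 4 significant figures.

1.062e4 Pa

Pressure is [E]/[L]³ = [E]⁴/(ℏc)³.
1 GeV⁴ → 1/(ℏc)³ × (1 GeV in J)⁴ = 2.082e37 Pa.
Convert the energy scale: 510 eV⁴ = 5.10e-34 GeV⁴.
Result: 5.10e-34 × 2.082e37 = 1.062e4 Pa.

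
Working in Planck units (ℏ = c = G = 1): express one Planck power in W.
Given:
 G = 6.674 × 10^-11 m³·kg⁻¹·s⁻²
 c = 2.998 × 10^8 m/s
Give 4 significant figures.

Dimensional analysis gives P_P = c⁵/G.
  = 2.422 × 10^42 / 6.674 × 10^-11
  = 3.629 × 10^52 W

3.629 × 10^52 W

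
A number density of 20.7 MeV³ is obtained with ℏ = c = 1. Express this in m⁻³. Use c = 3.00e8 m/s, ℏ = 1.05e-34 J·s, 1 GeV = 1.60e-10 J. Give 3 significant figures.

Number density is [L]⁻³ = [E]³/(ℏc)³.
1 GeV³ → 1/(ℏc)³ × (1 GeV in J)³ = 1.31e47 m⁻³.
Convert the energy scale: 20.7 MeV³ = 2.07e-8 GeV³.
Result: 2.07e-8 × 1.31e47 = 2.71e39 m⁻³.

2.71e39 m⁻³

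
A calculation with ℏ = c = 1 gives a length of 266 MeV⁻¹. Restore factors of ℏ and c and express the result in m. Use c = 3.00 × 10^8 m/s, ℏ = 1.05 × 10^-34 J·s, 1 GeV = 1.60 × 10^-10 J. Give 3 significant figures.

5.24 × 10^-11 m

A length is [E]⁻¹ in ℏ=c=1; restore one factor of ℏc.
1 GeV⁻¹ → ℏc × (1 GeV in J)⁻¹ = 1.97 × 10^-16 m.
Convert the energy scale: 266 MeV⁻¹ = 2.66 × 10^5 GeV⁻¹.
Result: 2.66 × 10^5 × 1.97 × 10^-16 = 5.24 × 10^-11 m.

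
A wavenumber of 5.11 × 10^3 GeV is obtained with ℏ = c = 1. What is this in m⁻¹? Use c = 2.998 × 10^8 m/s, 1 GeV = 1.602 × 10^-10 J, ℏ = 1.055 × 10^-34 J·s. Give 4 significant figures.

Inverse length is [E]/(ℏc).
1 GeV → 1/(ℏc) × (1 GeV in J) = 5.065 × 10^15 m⁻¹.
Result: 5.11 × 10^3 × 5.065 × 10^15 = 2.588 × 10^19 m⁻¹.

2.588 × 10^19 m⁻¹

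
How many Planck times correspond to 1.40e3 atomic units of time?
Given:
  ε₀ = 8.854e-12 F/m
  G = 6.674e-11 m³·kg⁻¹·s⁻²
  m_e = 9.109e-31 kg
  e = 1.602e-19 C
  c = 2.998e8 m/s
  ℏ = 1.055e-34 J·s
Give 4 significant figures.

6.291e29

atomic unit of time: τ_au = (4πε₀)²ℏ³/(m_e e⁴) = 2.423e-17 s
Planck time: t_P = √(ℏG/c⁵) = 5.392e-44 s
1.40e3 × 2.423e-17 / 5.392e-44 = 6.291e29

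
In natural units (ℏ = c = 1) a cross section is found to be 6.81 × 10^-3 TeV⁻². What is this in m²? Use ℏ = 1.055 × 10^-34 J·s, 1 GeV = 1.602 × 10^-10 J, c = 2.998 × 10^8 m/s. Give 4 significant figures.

Area is [L]² = [E]⁻²·(ℏc)²; restore (ℏc)².
1 GeV⁻² → (ℏc)² × (1 GeV in J)⁻² = 3.898 × 10^-32 m².
Convert the energy scale: 6.81 × 10^-3 TeV⁻² = 6.81 × 10^-9 GeV⁻².
Result: 6.81 × 10^-9 × 3.898 × 10^-32 = 2.655 × 10^-40 m².

2.655 × 10^-40 m²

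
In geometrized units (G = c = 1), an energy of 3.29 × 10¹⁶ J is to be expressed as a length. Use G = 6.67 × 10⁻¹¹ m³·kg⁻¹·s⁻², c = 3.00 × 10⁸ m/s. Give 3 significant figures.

2.71 × 10⁻²⁸ m

Energy → length via G/c⁴.
3.29 × 10¹⁶ J × (G/c⁴) = 2.71 × 10⁻²⁸ m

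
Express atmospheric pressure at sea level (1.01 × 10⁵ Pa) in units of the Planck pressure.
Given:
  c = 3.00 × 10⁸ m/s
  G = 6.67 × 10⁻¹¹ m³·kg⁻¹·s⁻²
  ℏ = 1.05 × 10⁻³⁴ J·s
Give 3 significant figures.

Planck pressure: p_P = c⁷/(ℏG²) = 4.68 × 10¹¹³ Pa.
1.01 × 10⁵ / 4.68 × 10¹¹³ = 2.16 × 10⁻¹⁰⁹

2.16 × 10⁻¹⁰⁹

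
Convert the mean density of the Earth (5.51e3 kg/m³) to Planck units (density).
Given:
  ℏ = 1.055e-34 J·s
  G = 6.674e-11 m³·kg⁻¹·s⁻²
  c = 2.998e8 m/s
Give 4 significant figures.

Planck density: ρ_P = c⁵/(ℏG²) = 5.154e96 kg/m³.
5.51e3 / 5.154e96 = 1.069e-93

1.069e-93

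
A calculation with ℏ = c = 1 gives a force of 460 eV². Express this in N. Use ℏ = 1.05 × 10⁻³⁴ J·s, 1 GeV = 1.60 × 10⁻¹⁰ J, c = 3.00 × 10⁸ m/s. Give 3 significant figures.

3.74 × 10⁻¹⁰ N

Force is [E]/[L] = [E]²/(ℏc); restore (ℏc)⁻¹.
1 GeV² → 1/(ℏc) × (1 GeV in J)² = 8.13 × 10⁵ N.
Convert the energy scale: 460 eV² = 4.60 × 10⁻¹⁶ GeV².
Result: 4.60 × 10⁻¹⁶ × 8.13 × 10⁵ = 3.74 × 10⁻¹⁰ N.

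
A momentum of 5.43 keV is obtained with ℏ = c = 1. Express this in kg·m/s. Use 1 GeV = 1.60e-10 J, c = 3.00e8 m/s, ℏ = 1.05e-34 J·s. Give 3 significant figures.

2.90e-24 kg·m/s

Momentum is [E]/c; divide by c.
1 GeV → 1/c × (1 GeV in J) = 5.33e-19 kg·m/s.
Convert the energy scale: 5.43 keV = 5.43e-6 GeV.
Result: 5.43e-6 × 5.33e-19 = 2.90e-24 kg·m/s.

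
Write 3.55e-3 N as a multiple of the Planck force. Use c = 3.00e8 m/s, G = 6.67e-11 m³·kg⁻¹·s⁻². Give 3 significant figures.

2.92e-47

Planck force: F_P = c⁴/G = 1.21e44 N.
3.55e-3 / 1.21e44 = 2.92e-47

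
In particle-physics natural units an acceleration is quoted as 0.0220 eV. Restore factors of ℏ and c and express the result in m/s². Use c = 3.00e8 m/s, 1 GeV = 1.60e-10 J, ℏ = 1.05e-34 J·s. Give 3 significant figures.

Acceleration is [L]/[T]² = c·[E]/ℏ.
1 GeV → c/ℏ × (1 GeV in J) = 4.57e32 m/s².
Convert the energy scale: 0.0220 eV = 2.20e-11 GeV.
Result: 2.20e-11 × 4.57e32 = 1.01e22 m/s².

1.01e22 m/s²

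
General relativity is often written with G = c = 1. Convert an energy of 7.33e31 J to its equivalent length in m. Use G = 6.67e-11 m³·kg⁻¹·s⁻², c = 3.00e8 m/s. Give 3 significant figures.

6.04e-13 m

Energy → length via G/c⁴.
7.33e31 J × (G/c⁴) = 6.04e-13 m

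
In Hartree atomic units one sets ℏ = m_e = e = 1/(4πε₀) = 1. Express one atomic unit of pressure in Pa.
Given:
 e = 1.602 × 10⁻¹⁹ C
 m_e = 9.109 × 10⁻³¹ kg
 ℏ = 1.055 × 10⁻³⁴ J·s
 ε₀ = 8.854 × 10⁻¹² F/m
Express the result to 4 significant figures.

2.929 × 10¹³ Pa

P_au = E_h/a₀³ = m_e⁴e¹⁰/((4πε₀)⁵ℏ⁸)
E_h = 4.354 × 10⁻¹⁸ J
a₀ = 5.297 × 10⁻¹¹ m
E_h/a₀³ = 2.929 × 10¹³ Pa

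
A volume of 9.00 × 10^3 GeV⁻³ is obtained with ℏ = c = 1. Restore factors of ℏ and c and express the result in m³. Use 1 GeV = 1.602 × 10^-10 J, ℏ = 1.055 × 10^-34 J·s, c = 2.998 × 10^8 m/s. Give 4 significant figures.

Volume is [L]³ = [E]⁻³·(ℏc)³.
1 GeV⁻³ → (ℏc)³ × (1 GeV in J)⁻³ = 7.696 × 10^-48 m³.
Result: 9.00 × 10^3 × 7.696 × 10^-48 = 6.926 × 10^-44 m³.

6.926 × 10^-44 m³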